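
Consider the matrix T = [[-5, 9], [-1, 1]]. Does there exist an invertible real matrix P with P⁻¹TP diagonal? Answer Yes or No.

Characteristic polynomial: p(r) = r^2 + 4r + 4 = (r + 2)^2.
r = -2 has algebraic multiplicity 2; rank(T + 2I) = 1, so geometric multiplicity = 1.
Geometric multiplicity < algebraic multiplicity, so T is not diagonalizable.

No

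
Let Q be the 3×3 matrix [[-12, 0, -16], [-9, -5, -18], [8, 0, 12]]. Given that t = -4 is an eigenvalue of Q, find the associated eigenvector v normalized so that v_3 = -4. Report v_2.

0

Q + 4I = [[-8, 0, -16], [-9, -1, -18], [8, 0, 16]].
Solving (Q + 4I)v = 0 gives the eigenspace spanned by (8, 0, -4).
With v_3 = -4, v = (8, 0, -4), so v_2 = 0.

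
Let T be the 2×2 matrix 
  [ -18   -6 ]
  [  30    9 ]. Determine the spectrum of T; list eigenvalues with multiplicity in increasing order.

Characteristic polynomial: p(μ) = μ^2 + 9μ + 18 = (μ + 3)(μ + 6).
Roots (with multiplicity): -6, -3.

-6, -3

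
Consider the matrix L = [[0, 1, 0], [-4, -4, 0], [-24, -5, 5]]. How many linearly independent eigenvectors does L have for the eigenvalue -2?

1

L + 2I = [[2, 1, 0], [-4, -2, 0], [-24, -5, 7]].
This matrix has rank 2, so its null space has dimension 3 − 2 = 1.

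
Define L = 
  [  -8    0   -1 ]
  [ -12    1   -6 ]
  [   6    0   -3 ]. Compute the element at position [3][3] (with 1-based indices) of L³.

Characteristic polynomial: r^3 + 10r^2 + 19r - 30 = (r - 1)(r + 5)(r + 6), so the eigenvalues are -6, -5, 1.
r=-6: eigenvector (1, 0, -2).
r=1: eigenvector (0, 1, 0).
r=-5: eigenvector (-1, 1, 3).
P = [[1, 0, -1], [0, 1, 1], [-2, 0, 3]], D = diag(-6, 1, -5), P⁻¹ = [[3, 0, 1], [-2, 1, -1], [2, 0, 1]].
L³ = P·diag(-216, 1, -125)·P⁻¹ = [[-398, 0, -91], [-252, 1, -126], [546, 0, 57]].
The requested entry is 57.

57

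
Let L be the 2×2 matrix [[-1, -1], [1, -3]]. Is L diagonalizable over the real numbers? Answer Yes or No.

Characteristic polynomial: p(μ) = μ^2 + 4μ + 4 = (μ + 2)^2.
μ = -2 has algebraic multiplicity 2; rank(L + 2I) = 1, so geometric multiplicity = 1.
Geometric multiplicity < algebraic multiplicity, so L is not diagonalizable.

No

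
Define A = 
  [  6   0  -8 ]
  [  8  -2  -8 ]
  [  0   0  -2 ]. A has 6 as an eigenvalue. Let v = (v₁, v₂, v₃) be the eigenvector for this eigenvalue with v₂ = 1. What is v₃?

A − 6I = [[0, 0, -8], [8, -8, -8], [0, 0, -8]].
Solving (A − 6I)v = 0 gives the eigenspace spanned by (1, 1, 0).
With v₂ = 1, v = (1, 1, 0), so v₃ = 0.

0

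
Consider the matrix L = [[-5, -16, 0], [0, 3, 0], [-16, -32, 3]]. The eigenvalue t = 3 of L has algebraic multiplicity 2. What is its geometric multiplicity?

L − 3I = [[-8, -16, 0], [0, 0, 0], [-16, -32, 0]].
This matrix has rank 1, so its null space has dimension 3 − 1 = 2.

2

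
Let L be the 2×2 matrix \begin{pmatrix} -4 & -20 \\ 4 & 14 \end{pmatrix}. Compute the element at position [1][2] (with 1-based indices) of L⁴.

-10400

Characteristic polynomial: μ^2 - 10μ + 24 = (μ - 6)(μ - 4), so the eigenvalues are 4, 6.
μ=4: eigenvector (5, -2).
μ=6: eigenvector (-2, 1).
P = [[5, -2], [-2, 1]], D = diag(4, 6), P⁻¹ = [[1, 2], [2, 5]].
L⁴ = P·diag(256, 1296)·P⁻¹ = [[-3904, -10400], [2080, 5456]].
The requested entry is -10400.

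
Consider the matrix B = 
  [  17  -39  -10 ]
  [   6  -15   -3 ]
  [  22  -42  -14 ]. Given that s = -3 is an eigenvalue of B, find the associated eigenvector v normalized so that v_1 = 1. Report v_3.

2

B + 3I = [[20, -39, -10], [6, -12, -3], [22, -42, -11]].
Solving (B + 3I)v = 0 gives the eigenspace spanned by (1, 0, 2).
With v_1 = 1, v = (1, 0, 2), so v_3 = 2.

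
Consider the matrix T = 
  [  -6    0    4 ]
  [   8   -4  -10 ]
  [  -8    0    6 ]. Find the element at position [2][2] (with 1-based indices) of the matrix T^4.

Characteristic polynomial: μ^3 + 4μ^2 - 4μ - 16 = (μ - 2)(μ + 2)(μ + 4), so the eigenvalues are -4, -2, 2.
μ=-4: eigenvector (0, 1, 0).
μ=-2: eigenvector (1, -1, 1).
μ=2: eigenvector (1, -2, 2).
P = [[0, 1, 1], [1, -1, -2], [0, 1, 2]], D = diag(-4, -2, 2), P⁻¹ = [[0, 1, 1], [2, 0, -1], [-1, 0, 1]].
T⁴ = P·diag(256, 16, 16)·P⁻¹ = [[16, 0, 0], [0, 256, 240], [0, 0, 16]].
The requested entry is 256.

256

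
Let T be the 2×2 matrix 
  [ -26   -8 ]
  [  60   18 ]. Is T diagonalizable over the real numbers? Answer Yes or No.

Yes

Characteristic polynomial: p(s) = s^2 + 8s + 12 = (s + 2)(s + 6).
All 2 eigenvalues are distinct, so T is diagonalizable.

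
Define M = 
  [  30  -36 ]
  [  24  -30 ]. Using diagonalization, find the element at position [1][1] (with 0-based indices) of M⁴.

1296

Characteristic polynomial: t^2 - 36 = (t - 6)(t + 6), so the eigenvalues are -6, 6.
t=6: eigenvector (-3, -2).
t=-6: eigenvector (1, 1).
P = [[-3, 1], [-2, 1]], D = diag(6, -6), P⁻¹ = [[-1, 1], [-2, 3]].
M⁴ = P·diag(1296, 1296)·P⁻¹ = [[1296, 0], [0, 1296]].
The requested entry is 1296.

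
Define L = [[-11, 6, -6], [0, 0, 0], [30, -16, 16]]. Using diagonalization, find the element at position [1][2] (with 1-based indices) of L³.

126

Characteristic polynomial: s^3 - 5s^2 + 4s = s(s - 4)(s - 1), so the eigenvalues are 0, 1, 4.
s=1: eigenvector (1, 0, -2).
s=0: eigenvector (0, 1, 1).
s=4: eigenvector (-2, 0, 5).
P = [[1, 0, -2], [0, 1, 0], [-2, 1, 5]], D = diag(1, 0, 4), P⁻¹ = [[5, -2, 2], [0, 1, 0], [2, -1, 1]].
L³ = P·diag(1, 0, 64)·P⁻¹ = [[-251, 126, -126], [0, 0, 0], [630, -316, 316]].
The requested entry is 126.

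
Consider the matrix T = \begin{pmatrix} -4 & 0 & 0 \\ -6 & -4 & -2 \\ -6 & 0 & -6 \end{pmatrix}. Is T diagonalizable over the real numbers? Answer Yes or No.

Characteristic polynomial: p(s) = s^3 + 14s^2 + 64s + 96 = (s + 4)^2(s + 6).
s = -4 has algebraic multiplicity 2; rank(T + 4I) = 1, so geometric multiplicity = 2.
Every eigenvalue has geometric = algebraic multiplicity, so T is diagonalizable.

Yes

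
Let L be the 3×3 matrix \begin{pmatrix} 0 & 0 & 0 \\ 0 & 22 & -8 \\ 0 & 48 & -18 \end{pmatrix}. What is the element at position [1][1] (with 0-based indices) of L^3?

664

Characteristic polynomial: t^3 - 4t^2 - 12t = t(t - 6)(t + 2), so the eigenvalues are -2, 0, 6.
t=0: eigenvector (1, 0, 0).
t=6: eigenvector (0, 1, 2).
t=-2: eigenvector (0, 1, 3).
P = [[1, 0, 0], [0, 1, 1], [0, 2, 3]], D = diag(0, 6, -2), P⁻¹ = [[1, 0, 0], [0, 3, -1], [0, -2, 1]].
L³ = P·diag(0, 216, -8)·P⁻¹ = [[0, 0, 0], [0, 664, -224], [0, 1344, -456]].
The requested entry is 664.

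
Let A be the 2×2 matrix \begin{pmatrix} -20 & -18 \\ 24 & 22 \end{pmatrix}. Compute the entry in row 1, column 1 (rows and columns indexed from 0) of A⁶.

16192

Characteristic polynomial: μ^2 - 2μ - 8 = (μ - 4)(μ + 2), so the eigenvalues are -2, 4.
μ=-2: eigenvector (1, -1).
μ=4: eigenvector (3, -4).
P = [[1, 3], [-1, -4]], D = diag(-2, 4), P⁻¹ = [[4, 3], [-1, -1]].
A⁶ = P·diag(64, 4096)·P⁻¹ = [[-12032, -12096], [16128, 16192]].
The requested entry is 16192.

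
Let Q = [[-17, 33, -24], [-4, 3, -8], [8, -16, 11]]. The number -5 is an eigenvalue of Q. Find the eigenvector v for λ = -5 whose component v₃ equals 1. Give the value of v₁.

-2

Q + 5I = [[-12, 33, -24], [-4, 8, -8], [8, -16, 16]].
Solving (Q + 5I)v = 0 gives the eigenspace spanned by (-2, 0, 1).
With v₃ = 1, v = (-2, 0, 1), so v₁ = -2.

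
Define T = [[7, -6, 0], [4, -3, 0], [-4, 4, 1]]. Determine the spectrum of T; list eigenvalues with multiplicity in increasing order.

1, 1, 3

Characteristic polynomial: p(r) = r^3 - 5r^2 + 7r - 3 = (r - 3)(r - 1)^2.
Roots (with multiplicity): 1, 1, 3.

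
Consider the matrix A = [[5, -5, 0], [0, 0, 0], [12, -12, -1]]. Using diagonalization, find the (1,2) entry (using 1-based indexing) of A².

-25

Characteristic polynomial: s^3 - 4s^2 - 5s = s(s - 5)(s + 1), so the eigenvalues are -1, 0, 5.
s=0: eigenvector (1, 1, 0).
s=5: eigenvector (1, 0, 2).
s=-1: eigenvector (0, 0, 1).
P = [[1, 1, 0], [1, 0, 0], [0, 2, 1]], D = diag(0, 5, -1), P⁻¹ = [[0, 1, 0], [1, -1, 0], [-2, 2, 1]].
A² = P·diag(0, 25, 1)·P⁻¹ = [[25, -25, 0], [0, 0, 0], [48, -48, 1]].
The requested entry is -25.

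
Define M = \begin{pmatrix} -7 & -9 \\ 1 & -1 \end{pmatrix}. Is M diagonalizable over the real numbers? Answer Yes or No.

Characteristic polynomial: p(t) = t^2 + 8t + 16 = (t + 4)^2.
t = -4 has algebraic multiplicity 2; rank(M + 4I) = 1, so geometric multiplicity = 1.
Geometric multiplicity < algebraic multiplicity, so M is not diagonalizable.

No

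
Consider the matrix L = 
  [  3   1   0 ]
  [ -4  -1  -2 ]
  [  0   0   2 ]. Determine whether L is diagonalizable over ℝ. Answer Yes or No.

No

Characteristic polynomial: p(t) = t^3 - 4t^2 + 5t - 2 = (t - 2)(t - 1)^2.
t = 1 has algebraic multiplicity 2; rank(L − 1I) = 2, so geometric multiplicity = 1.
Geometric multiplicity < algebraic multiplicity, so L is not diagonalizable.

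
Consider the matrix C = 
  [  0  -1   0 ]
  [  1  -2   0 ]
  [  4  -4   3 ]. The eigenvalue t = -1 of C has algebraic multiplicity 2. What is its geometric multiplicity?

C + 1I = [[1, -1, 0], [1, -1, 0], [4, -4, 4]].
This matrix has rank 2, so its null space has dimension 3 − 2 = 1.

1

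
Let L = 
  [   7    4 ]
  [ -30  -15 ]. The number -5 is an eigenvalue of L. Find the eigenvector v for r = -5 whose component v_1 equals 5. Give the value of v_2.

-15

L + 5I = [[12, 4], [-30, -10]].
Solving (L + 5I)v = 0 gives the eigenspace spanned by (5, -15).
With v_1 = 5, v = (5, -15), so v_2 = -15.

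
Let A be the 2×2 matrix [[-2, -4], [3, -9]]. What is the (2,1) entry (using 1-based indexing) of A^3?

Characteristic polynomial: s^2 + 11s + 30 = (s + 5)(s + 6), so the eigenvalues are -6, -5.
s=-5: eigenvector (4, 3).
s=-6: eigenvector (1, 1).
P = [[4, 1], [3, 1]], D = diag(-5, -6), P⁻¹ = [[1, -1], [-3, 4]].
A³ = P·diag(-125, -216)·P⁻¹ = [[148, -364], [273, -489]].
The requested entry is 273.

273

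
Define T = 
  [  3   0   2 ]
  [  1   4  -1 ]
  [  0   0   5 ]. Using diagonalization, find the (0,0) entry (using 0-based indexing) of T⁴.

81

Characteristic polynomial: μ^3 - 12μ^2 + 47μ - 60 = (μ - 5)(μ - 4)(μ - 3), so the eigenvalues are 3, 4, 5.
μ=3: eigenvector (1, -1, 0).
μ=4: eigenvector (0, 1, 0).
μ=5: eigenvector (1, 0, 1).
P = [[1, 0, 1], [-1, 1, 0], [0, 0, 1]], D = diag(3, 4, 5), P⁻¹ = [[1, 0, -1], [1, 1, -1], [0, 0, 1]].
T⁴ = P·diag(81, 256, 625)·P⁻¹ = [[81, 0, 544], [175, 256, -175], [0, 0, 625]].
The requested entry is 81.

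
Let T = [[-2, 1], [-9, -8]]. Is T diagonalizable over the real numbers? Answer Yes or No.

Characteristic polynomial: p(s) = s^2 + 10s + 25 = (s + 5)^2.
s = -5 has algebraic multiplicity 2; rank(T + 5I) = 1, so geometric multiplicity = 1.
Geometric multiplicity < algebraic multiplicity, so T is not diagonalizable.

No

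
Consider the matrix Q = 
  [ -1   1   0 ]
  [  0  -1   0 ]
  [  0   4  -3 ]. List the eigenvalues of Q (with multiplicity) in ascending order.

Characteristic polynomial: p(λ) = λ^3 + 5λ^2 + 7λ + 3 = (λ + 1)^2(λ + 3).
Roots (with multiplicity): -3, -1, -1.

-3, -1, -1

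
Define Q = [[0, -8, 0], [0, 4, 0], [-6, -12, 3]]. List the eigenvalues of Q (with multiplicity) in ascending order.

Characteristic polynomial: p(r) = r^3 - 7r^2 + 12r = r(r - 4)(r - 3).
Roots (with multiplicity): 0, 3, 4.

0, 3, 4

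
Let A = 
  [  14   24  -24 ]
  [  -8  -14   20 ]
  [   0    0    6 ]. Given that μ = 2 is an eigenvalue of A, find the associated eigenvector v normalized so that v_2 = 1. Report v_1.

A − 2I = [[12, 24, -24], [-8, -16, 20], [0, 0, 4]].
Solving (A − 2I)v = 0 gives the eigenspace spanned by (-2, 1, 0).
With v_2 = 1, v = (-2, 1, 0), so v_1 = -2.

-2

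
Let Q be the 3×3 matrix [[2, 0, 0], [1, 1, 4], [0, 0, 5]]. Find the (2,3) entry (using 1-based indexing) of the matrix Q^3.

124

Characteristic polynomial: s^3 - 8s^2 + 17s - 10 = (s - 5)(s - 2)(s - 1), so the eigenvalues are 1, 2, 5.
s=1: eigenvector (0, 1, 0).
s=2: eigenvector (1, 1, 0).
s=5: eigenvector (0, 1, 1).
P = [[0, 1, 0], [1, 1, 1], [0, 0, 1]], D = diag(1, 2, 5), P⁻¹ = [[-1, 1, -1], [1, 0, 0], [0, 0, 1]].
Q³ = P·diag(1, 8, 125)·P⁻¹ = [[8, 0, 0], [7, 1, 124], [0, 0, 125]].
The requested entry is 124.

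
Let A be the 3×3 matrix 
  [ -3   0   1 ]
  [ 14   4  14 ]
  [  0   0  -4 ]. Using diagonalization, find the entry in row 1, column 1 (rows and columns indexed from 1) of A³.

Characteristic polynomial: t^3 + 3t^2 - 16t - 48 = (t - 4)(t + 3)(t + 4), so the eigenvalues are -4, -3, 4.
t=-3: eigenvector (1, -2, 0).
t=4: eigenvector (0, 1, 0).
t=-4: eigenvector (-1, 0, 1).
P = [[1, 0, -1], [-2, 1, 0], [0, 0, 1]], D = diag(-3, 4, -4), P⁻¹ = [[1, 0, 1], [2, 1, 2], [0, 0, 1]].
A³ = P·diag(-27, 64, -64)·P⁻¹ = [[-27, 0, 37], [182, 64, 182], [0, 0, -64]].
The requested entry is -27.

-27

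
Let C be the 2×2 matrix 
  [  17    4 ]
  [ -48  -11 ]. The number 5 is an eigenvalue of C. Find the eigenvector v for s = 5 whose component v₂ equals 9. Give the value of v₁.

C − 5I = [[12, 4], [-48, -16]].
Solving (C − 5I)v = 0 gives the eigenspace spanned by (-3, 9).
With v₂ = 9, v = (-3, 9), so v₁ = -3.

-3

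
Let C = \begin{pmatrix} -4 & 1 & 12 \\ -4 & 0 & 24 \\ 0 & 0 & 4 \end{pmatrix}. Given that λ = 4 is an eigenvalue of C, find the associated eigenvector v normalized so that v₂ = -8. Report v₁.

C − 4I = [[-8, 1, 12], [-4, -4, 24], [0, 0, 0]].
Solving (C − 4I)v = 0 gives the eigenspace spanned by (-4, -8, -2).
With v₂ = -8, v = (-4, -8, -2), so v₁ = -4.

-4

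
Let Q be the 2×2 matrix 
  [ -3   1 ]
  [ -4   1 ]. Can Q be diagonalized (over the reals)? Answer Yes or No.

Characteristic polynomial: p(μ) = μ^2 + 2μ + 1 = (μ + 1)^2.
μ = -1 has algebraic multiplicity 2; rank(Q + 1I) = 1, so geometric multiplicity = 1.
Geometric multiplicity < algebraic multiplicity, so Q is not diagonalizable.

No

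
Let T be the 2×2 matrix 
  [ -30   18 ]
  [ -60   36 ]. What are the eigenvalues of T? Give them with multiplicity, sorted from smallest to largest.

0, 6

Characteristic polynomial: p(λ) = λ^2 - 6λ = λ(λ - 6).
Roots (with multiplicity): 0, 6.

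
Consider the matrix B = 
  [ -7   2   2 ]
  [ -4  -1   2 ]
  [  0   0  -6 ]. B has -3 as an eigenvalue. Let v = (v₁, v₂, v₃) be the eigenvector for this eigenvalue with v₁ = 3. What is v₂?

B + 3I = [[-4, 2, 2], [-4, 2, 2], [0, 0, -3]].
Solving (B + 3I)v = 0 gives the eigenspace spanned by (3, 6, 0).
With v₁ = 3, v = (3, 6, 0), so v₂ = 6.

6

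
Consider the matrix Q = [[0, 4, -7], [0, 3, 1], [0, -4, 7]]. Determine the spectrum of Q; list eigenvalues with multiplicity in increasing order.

Characteristic polynomial: p(λ) = λ^3 - 10λ^2 + 25λ = λ(λ - 5)^2.
Roots (with multiplicity): 0, 5, 5.

0, 5, 5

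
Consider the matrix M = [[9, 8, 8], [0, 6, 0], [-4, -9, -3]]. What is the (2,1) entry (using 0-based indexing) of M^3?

-339

Characteristic polynomial: λ^3 - 12λ^2 + 41λ - 30 = (λ - 6)(λ - 5)(λ - 1), so the eigenvalues are 1, 5, 6.
λ=1: eigenvector (1, 0, -1).
λ=6: eigenvector (0, 1, -1).
λ=5: eigenvector (2, 0, -1).
P = [[1, 0, 2], [0, 1, 0], [-1, -1, -1]], D = diag(1, 6, 5), P⁻¹ = [[-1, -2, -2], [0, 1, 0], [1, 1, 1]].
M³ = P·diag(1, 216, 125)·P⁻¹ = [[249, 248, 248], [0, 216, 0], [-124, -339, -123]].
The requested entry is -339.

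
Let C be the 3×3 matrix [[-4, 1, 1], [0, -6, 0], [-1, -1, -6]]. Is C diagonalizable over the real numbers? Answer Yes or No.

Characteristic polynomial: p(λ) = λ^3 + 16λ^2 + 85λ + 150 = (λ + 5)^2(λ + 6).
λ = -5 has algebraic multiplicity 2; rank(C + 5I) = 2, so geometric multiplicity = 1.
Geometric multiplicity < algebraic multiplicity, so C is not diagonalizable.

No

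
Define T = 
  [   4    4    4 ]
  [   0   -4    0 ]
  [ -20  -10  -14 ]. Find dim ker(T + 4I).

T + 4I = [[8, 4, 4], [0, 0, 0], [-20, -10, -10]].
This matrix has rank 1, so its null space has dimension 3 − 1 = 2.

2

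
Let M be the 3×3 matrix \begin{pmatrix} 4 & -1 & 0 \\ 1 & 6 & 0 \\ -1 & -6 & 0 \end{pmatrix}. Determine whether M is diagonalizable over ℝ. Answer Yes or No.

Characteristic polynomial: p(s) = s^3 - 10s^2 + 25s = s(s - 5)^2.
s = 5 has algebraic multiplicity 2; rank(M − 5I) = 2, so geometric multiplicity = 1.
Geometric multiplicity < algebraic multiplicity, so M is not diagonalizable.

No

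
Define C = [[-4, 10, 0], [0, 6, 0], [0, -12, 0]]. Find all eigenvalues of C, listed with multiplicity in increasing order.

-4, 0, 6

Characteristic polynomial: p(μ) = μ^3 - 2μ^2 - 24μ = μ(μ - 6)(μ + 4).
Roots (with multiplicity): -4, 0, 6.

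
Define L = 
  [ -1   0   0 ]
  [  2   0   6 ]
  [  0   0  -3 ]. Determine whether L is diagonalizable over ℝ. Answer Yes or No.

Yes

Characteristic polynomial: p(s) = s^3 + 4s^2 + 3s = s(s + 1)(s + 3).
All 3 eigenvalues are distinct, so L is diagonalizable.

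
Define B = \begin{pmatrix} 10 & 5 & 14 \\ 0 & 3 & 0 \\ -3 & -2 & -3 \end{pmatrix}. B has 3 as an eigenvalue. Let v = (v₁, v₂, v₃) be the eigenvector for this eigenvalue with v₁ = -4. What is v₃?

B − 3I = [[7, 5, 14], [0, 0, 0], [-3, -2, -6]].
Solving (B − 3I)v = 0 gives the eigenspace spanned by (-4, 0, 2).
With v₁ = -4, v = (-4, 0, 2), so v₃ = 2.

2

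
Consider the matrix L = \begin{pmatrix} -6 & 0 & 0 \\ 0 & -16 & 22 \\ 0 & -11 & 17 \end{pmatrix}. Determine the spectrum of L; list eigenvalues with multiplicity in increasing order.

Characteristic polynomial: p(μ) = μ^3 + 5μ^2 - 36μ - 180 = (μ - 6)(μ + 5)(μ + 6).
Roots (with multiplicity): -6, -5, 6.

-6, -5, 6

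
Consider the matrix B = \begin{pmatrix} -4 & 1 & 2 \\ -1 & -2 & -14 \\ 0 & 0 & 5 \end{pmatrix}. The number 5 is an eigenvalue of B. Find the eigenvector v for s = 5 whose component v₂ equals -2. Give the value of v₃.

B − 5I = [[-9, 1, 2], [-1, -7, -14], [0, 0, 0]].
Solving (B − 5I)v = 0 gives the eigenspace spanned by (0, -2, 1).
With v₂ = -2, v = (0, -2, 1), so v₃ = 1.

1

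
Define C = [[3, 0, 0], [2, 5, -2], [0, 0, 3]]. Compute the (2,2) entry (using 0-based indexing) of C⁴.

Characteristic polynomial: r^3 - 11r^2 + 39r - 45 = (r - 5)(r - 3)^2, so the eigenvalues are 3, 3, 5.
r=3: eigenvector (1, 1, 2).
r=5: eigenvector (0, 1, 0).
r=3: eigenvector (0, 1, 1).
P = [[1, 0, 0], [1, 1, 1], [2, 0, 1]], D = diag(3, 5, 3), P⁻¹ = [[1, 0, 0], [1, 1, -1], [-2, 0, 1]].
C⁴ = P·diag(81, 625, 81)·P⁻¹ = [[81, 0, 0], [544, 625, -544], [0, 0, 81]].
The requested entry is 81.

81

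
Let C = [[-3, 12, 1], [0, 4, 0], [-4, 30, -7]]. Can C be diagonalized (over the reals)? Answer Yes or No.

No

Characteristic polynomial: p(r) = r^3 + 6r^2 - 15r - 100 = (r - 4)(r + 5)^2.
r = -5 has algebraic multiplicity 2; rank(C + 5I) = 2, so geometric multiplicity = 1.
Geometric multiplicity < algebraic multiplicity, so C is not diagonalizable.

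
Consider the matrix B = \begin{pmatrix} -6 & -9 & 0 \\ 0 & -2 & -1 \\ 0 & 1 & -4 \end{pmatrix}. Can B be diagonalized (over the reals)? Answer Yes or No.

No

Characteristic polynomial: p(μ) = μ^3 + 12μ^2 + 45μ + 54 = (μ + 3)^2(μ + 6).
μ = -3 has algebraic multiplicity 2; rank(B + 3I) = 2, so geometric multiplicity = 1.
Geometric multiplicity < algebraic multiplicity, so B is not diagonalizable.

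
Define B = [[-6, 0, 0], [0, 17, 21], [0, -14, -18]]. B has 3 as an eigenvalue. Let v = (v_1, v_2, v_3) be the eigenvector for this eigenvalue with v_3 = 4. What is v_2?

-6

B − 3I = [[-9, 0, 0], [0, 14, 21], [0, -14, -21]].
Solving (B − 3I)v = 0 gives the eigenspace spanned by (0, -6, 4).
With v_3 = 4, v = (0, -6, 4), so v_2 = -6.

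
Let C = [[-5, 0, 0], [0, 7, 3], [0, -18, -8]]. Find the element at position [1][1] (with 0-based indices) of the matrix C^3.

Characteristic polynomial: s^3 + 6s^2 + 3s - 10 = (s - 1)(s + 2)(s + 5), so the eigenvalues are -5, -2, 1.
s=1: eigenvector (0, 1, -2).
s=-5: eigenvector (1, 0, 0).
s=-2: eigenvector (0, -1, 3).
P = [[0, 1, 0], [1, 0, -1], [-2, 0, 3]], D = diag(1, -5, -2), P⁻¹ = [[0, 3, 1], [1, 0, 0], [0, 2, 1]].
C³ = P·diag(1, -125, -8)·P⁻¹ = [[-125, 0, 0], [0, 19, 9], [0, -54, -26]].
The requested entry is 19.

19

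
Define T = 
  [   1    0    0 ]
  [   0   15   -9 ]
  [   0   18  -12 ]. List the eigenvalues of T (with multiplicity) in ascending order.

-3, 1, 6

Characteristic polynomial: p(s) = s^3 - 4s^2 - 15s + 18 = (s - 6)(s - 1)(s + 3).
Roots (with multiplicity): -3, 1, 6.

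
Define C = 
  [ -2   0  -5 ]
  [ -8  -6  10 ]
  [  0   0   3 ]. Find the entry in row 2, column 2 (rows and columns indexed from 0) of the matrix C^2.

Characteristic polynomial: λ^3 + 5λ^2 - 12λ - 36 = (λ - 3)(λ + 2)(λ + 6), so the eigenvalues are -6, -2, 3.
λ=-2: eigenvector (1, -2, 0).
λ=3: eigenvector (-1, 2, 1).
λ=-6: eigenvector (0, 1, 0).
P = [[1, -1, 0], [-2, 2, 1], [0, 1, 0]], D = diag(-2, 3, -6), P⁻¹ = [[1, 0, 1], [0, 0, 1], [2, 1, 0]].
C² = P·diag(4, 9, 36)·P⁻¹ = [[4, 0, -5], [64, 36, 10], [0, 0, 9]].
The requested entry is 9.

9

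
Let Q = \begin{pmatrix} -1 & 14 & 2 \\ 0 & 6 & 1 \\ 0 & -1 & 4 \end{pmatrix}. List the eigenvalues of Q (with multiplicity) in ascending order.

Characteristic polynomial: p(μ) = μ^3 - 9μ^2 + 15μ + 25 = (μ - 5)^2(μ + 1).
Roots (with multiplicity): -1, 5, 5.

-1, 5, 5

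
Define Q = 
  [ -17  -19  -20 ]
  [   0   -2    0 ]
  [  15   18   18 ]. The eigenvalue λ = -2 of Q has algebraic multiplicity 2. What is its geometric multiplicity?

1

Q + 2I = [[-15, -19, -20], [0, 0, 0], [15, 18, 20]].
This matrix has rank 2, so its null space has dimension 3 − 2 = 1.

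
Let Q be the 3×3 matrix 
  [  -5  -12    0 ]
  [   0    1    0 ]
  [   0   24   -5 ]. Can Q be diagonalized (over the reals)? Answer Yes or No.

Characteristic polynomial: p(t) = t^3 + 9t^2 + 15t - 25 = (t - 1)(t + 5)^2.
t = -5 has algebraic multiplicity 2; rank(Q + 5I) = 1, so geometric multiplicity = 2.
Every eigenvalue has geometric = algebraic multiplicity, so Q is diagonalizable.

Yes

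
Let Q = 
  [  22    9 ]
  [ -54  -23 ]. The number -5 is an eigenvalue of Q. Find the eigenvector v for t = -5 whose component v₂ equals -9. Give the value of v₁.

3

Q + 5I = [[27, 9], [-54, -18]].
Solving (Q + 5I)v = 0 gives the eigenspace spanned by (3, -9).
With v₂ = -9, v = (3, -9), so v₁ = 3.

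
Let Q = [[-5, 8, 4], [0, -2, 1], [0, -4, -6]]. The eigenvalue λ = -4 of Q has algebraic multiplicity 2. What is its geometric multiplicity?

1

Q + 4I = [[-1, 8, 4], [0, 2, 1], [0, -4, -2]].
This matrix has rank 2, so its null space has dimension 3 − 2 = 1.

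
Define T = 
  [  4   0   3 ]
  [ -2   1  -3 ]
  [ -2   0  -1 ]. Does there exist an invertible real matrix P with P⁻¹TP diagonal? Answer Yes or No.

Characteristic polynomial: p(λ) = λ^3 - 4λ^2 + 5λ - 2 = (λ - 2)(λ - 1)^2.
λ = 1 has algebraic multiplicity 2; rank(T − 1I) = 2, so geometric multiplicity = 1.
Geometric multiplicity < algebraic multiplicity, so T is not diagonalizable.

No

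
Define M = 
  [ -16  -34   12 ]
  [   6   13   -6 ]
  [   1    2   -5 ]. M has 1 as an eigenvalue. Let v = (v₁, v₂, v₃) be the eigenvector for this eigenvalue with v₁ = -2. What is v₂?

1

M − 1I = [[-17, -34, 12], [6, 12, -6], [1, 2, -6]].
Solving (M − 1I)v = 0 gives the eigenspace spanned by (-2, 1, 0).
With v₁ = -2, v = (-2, 1, 0), so v₂ = 1.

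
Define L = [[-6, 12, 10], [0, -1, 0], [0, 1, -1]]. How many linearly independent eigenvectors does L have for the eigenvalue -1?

1

L + 1I = [[-5, 12, 10], [0, 0, 0], [0, 1, 0]].
This matrix has rank 2, so its null space has dimension 3 − 2 = 1.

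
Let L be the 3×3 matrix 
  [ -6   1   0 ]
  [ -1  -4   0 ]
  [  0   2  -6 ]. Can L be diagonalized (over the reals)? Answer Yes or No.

No

Characteristic polynomial: p(λ) = λ^3 + 16λ^2 + 85λ + 150 = (λ + 5)^2(λ + 6).
λ = -5 has algebraic multiplicity 2; rank(L + 5I) = 2, so geometric multiplicity = 1.
Geometric multiplicity < algebraic multiplicity, so L is not diagonalizable.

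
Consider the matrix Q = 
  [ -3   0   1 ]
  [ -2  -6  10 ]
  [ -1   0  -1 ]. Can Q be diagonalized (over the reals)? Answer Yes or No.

Characteristic polynomial: p(μ) = μ^3 + 10μ^2 + 28μ + 24 = (μ + 2)^2(μ + 6).
μ = -2 has algebraic multiplicity 2; rank(Q + 2I) = 2, so geometric multiplicity = 1.
Geometric multiplicity < algebraic multiplicity, so Q is not diagonalizable.

No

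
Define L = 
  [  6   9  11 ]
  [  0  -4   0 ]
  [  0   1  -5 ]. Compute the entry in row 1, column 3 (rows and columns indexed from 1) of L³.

Characteristic polynomial: λ^3 + 3λ^2 - 34λ - 120 = (λ - 6)(λ + 4)(λ + 5), so the eigenvalues are -5, -4, 6.
λ=6: eigenvector (1, 0, 0).
λ=-4: eigenvector (-2, 1, 1).
λ=-5: eigenvector (-1, 0, 1).
P = [[1, -2, -1], [0, 1, 0], [0, 1, 1]], D = diag(6, -4, -5), P⁻¹ = [[1, 1, 1], [0, 1, 0], [0, -1, 1]].
L³ = P·diag(216, -64, -125)·P⁻¹ = [[216, 219, 341], [0, -64, 0], [0, 61, -125]].
The requested entry is 341.

341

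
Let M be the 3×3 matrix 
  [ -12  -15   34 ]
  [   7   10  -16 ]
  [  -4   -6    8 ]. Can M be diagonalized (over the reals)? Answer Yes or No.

Characteristic polynomial: p(λ) = λ^3 - 6λ^2 + 9λ - 4 = (λ - 4)(λ - 1)^2.
λ = 1 has algebraic multiplicity 2; rank(M − 1I) = 2, so geometric multiplicity = 1.
Geometric multiplicity < algebraic multiplicity, so M is not diagonalizable.

No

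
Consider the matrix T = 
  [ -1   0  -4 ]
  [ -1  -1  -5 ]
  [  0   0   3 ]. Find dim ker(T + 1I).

1

T + 1I = [[0, 0, -4], [-1, 0, -5], [0, 0, 4]].
This matrix has rank 2, so its null space has dimension 3 − 2 = 1.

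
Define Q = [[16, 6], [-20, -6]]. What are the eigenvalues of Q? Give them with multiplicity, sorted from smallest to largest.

4, 6

Characteristic polynomial: p(μ) = μ^2 - 10μ + 24 = (μ - 6)(μ - 4).
Roots (with multiplicity): 4, 6.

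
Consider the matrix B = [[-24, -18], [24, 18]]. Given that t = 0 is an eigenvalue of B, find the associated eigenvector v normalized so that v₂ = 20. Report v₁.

-15

B = [[-24, -18], [24, 18]].
Solving (B)v = 0 gives the eigenspace spanned by (-15, 20).
With v₂ = 20, v = (-15, 20), so v₁ = -15.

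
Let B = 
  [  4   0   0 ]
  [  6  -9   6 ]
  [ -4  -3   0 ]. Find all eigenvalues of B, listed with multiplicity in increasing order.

Characteristic polynomial: p(s) = s^3 + 5s^2 - 18s - 72 = (s - 4)(s + 3)(s + 6).
Roots (with multiplicity): -6, -3, 4.

-6, -3, 4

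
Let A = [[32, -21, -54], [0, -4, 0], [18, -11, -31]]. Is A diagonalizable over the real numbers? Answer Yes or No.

No

Characteristic polynomial: p(s) = s^3 + 3s^2 - 24s - 80 = (s - 5)(s + 4)^2.
s = -4 has algebraic multiplicity 2; rank(A + 4I) = 2, so geometric multiplicity = 1.
Geometric multiplicity < algebraic multiplicity, so A is not diagonalizable.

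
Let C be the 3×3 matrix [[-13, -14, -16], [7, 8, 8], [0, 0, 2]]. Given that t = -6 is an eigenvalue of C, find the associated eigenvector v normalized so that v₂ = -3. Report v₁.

C + 6I = [[-7, -14, -16], [7, 14, 8], [0, 0, 8]].
Solving (C + 6I)v = 0 gives the eigenspace spanned by (6, -3, 0).
With v₂ = -3, v = (6, -3, 0), so v₁ = 6.

6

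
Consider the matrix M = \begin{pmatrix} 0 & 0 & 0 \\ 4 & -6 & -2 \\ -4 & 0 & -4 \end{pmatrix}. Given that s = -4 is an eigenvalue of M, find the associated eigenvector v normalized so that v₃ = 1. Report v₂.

-1

M + 4I = [[4, 0, 0], [4, -2, -2], [-4, 0, 0]].
Solving (M + 4I)v = 0 gives the eigenspace spanned by (0, -1, 1).
With v₃ = 1, v = (0, -1, 1), so v₂ = -1.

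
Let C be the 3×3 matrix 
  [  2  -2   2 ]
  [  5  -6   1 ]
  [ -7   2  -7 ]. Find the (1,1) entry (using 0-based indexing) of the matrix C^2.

28

Characteristic polynomial: s^3 + 11s^2 + 38s + 40 = (s + 2)(s + 4)(s + 5), so the eigenvalues are -5, -4, -2.
s=-2: eigenvector (1, 1, -1).
s=-4: eigenvector (1, 2, -1).
s=-5: eigenvector (0, 1, 1).
P = [[1, 1, 0], [1, 2, 1], [-1, -1, 1]], D = diag(-2, -4, -5), P⁻¹ = [[3, -1, 1], [-2, 1, -1], [1, 0, 1]].
C² = P·diag(4, 16, 25)·P⁻¹ = [[-20, 12, -12], [-27, 28, -3], [45, -12, 37]].
The requested entry is 28.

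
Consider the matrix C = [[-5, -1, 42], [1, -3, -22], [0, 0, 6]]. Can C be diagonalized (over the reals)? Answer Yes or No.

No

Characteristic polynomial: p(μ) = μ^3 + 2μ^2 - 32μ - 96 = (μ - 6)(μ + 4)^2.
μ = -4 has algebraic multiplicity 2; rank(C + 4I) = 2, so geometric multiplicity = 1.
Geometric multiplicity < algebraic multiplicity, so C is not diagonalizable.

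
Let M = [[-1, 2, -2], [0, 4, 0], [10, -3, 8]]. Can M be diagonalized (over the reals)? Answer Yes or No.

No

Characteristic polynomial: p(t) = t^3 - 11t^2 + 40t - 48 = (t - 4)^2(t - 3).
t = 4 has algebraic multiplicity 2; rank(M − 4I) = 2, so geometric multiplicity = 1.
Geometric multiplicity < algebraic multiplicity, so M is not diagonalizable.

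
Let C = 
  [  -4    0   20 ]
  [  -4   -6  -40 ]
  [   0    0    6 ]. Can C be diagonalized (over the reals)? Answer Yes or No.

Characteristic polynomial: p(μ) = μ^3 + 4μ^2 - 36μ - 144 = (μ - 6)(μ + 4)(μ + 6).
All 3 eigenvalues are distinct, so C is diagonalizable.

Yes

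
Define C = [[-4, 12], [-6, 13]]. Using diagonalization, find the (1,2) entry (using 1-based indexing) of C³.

Characteristic polynomial: t^2 - 9t + 20 = (t - 5)(t - 4), so the eigenvalues are 4, 5.
t=5: eigenvector (4, 3).
t=4: eigenvector (-3, -2).
P = [[4, -3], [3, -2]], D = diag(5, 4), P⁻¹ = [[-2, 3], [-3, 4]].
C³ = P·diag(125, 64)·P⁻¹ = [[-424, 732], [-366, 613]].
The requested entry is 732.

732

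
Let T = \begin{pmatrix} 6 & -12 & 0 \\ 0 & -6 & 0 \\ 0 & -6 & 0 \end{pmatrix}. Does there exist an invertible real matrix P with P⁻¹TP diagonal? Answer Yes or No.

Characteristic polynomial: p(r) = r^3 - 36r = r(r - 6)(r + 6).
All 3 eigenvalues are distinct, so T is diagonalizable.

Yes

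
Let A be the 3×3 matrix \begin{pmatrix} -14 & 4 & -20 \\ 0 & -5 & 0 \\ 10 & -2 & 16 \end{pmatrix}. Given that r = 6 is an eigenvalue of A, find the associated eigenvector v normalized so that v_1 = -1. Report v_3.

A − 6I = [[-20, 4, -20], [0, -11, 0], [10, -2, 10]].
Solving (A − 6I)v = 0 gives the eigenspace spanned by (-1, 0, 1).
With v_1 = -1, v = (-1, 0, 1), so v_3 = 1.

1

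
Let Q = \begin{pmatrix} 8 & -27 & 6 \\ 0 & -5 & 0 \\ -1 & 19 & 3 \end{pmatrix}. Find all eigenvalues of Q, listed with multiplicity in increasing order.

Characteristic polynomial: p(μ) = μ^3 - 6μ^2 - 25μ + 150 = (μ - 6)(μ - 5)(μ + 5).
Roots (with multiplicity): -5, 5, 6.

-5, 5, 6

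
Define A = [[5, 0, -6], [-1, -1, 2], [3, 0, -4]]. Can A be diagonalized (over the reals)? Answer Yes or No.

Characteristic polynomial: p(λ) = λ^3 - 3λ - 2 = (λ - 2)(λ + 1)^2.
λ = -1 has algebraic multiplicity 2; rank(A + 1I) = 2, so geometric multiplicity = 1.
Geometric multiplicity < algebraic multiplicity, so A is not diagonalizable.

No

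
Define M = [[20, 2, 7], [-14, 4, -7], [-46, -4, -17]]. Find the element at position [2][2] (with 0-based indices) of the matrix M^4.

-269

Characteristic polynomial: r^3 - 7r^2 - 6r + 72 = (r - 6)(r - 4)(r + 3), so the eigenvalues are -3, 4, 6.
r=6: eigenvector (1, 0, -2).
r=4: eigenvector (-1, 1, 2).
r=-3: eigenvector (-1, 1, 3).
P = [[1, -1, -1], [0, 1, 1], [-2, 2, 3]], D = diag(6, 4, -3), P⁻¹ = [[1, 1, 0], [-2, 1, -1], [2, 0, 1]].
M⁴ = P·diag(1296, 256, 81)·P⁻¹ = [[1646, 1040, 175], [-350, 256, -175], [-3130, -2080, -269]].
The requested entry is -269.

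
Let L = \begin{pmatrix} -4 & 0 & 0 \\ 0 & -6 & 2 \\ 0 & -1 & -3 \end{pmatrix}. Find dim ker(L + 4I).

2

L + 4I = [[0, 0, 0], [0, -2, 2], [0, -1, 1]].
This matrix has rank 1, so its null space has dimension 3 − 1 = 2.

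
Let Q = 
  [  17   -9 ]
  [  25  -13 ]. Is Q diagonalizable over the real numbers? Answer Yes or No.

Characteristic polynomial: p(s) = s^2 - 4s + 4 = (s - 2)^2.
s = 2 has algebraic multiplicity 2; rank(Q − 2I) = 1, so geometric multiplicity = 1.
Geometric multiplicity < algebraic multiplicity, so Q is not diagonalizable.

No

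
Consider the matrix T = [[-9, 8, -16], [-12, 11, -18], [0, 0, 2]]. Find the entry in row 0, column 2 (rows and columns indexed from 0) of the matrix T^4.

Characteristic polynomial: λ^3 - 4λ^2 + λ + 6 = (λ - 3)(λ - 2)(λ + 1), so the eigenvalues are -1, 2, 3.
λ=-1: eigenvector (1, 1, 0).
λ=3: eigenvector (2, 3, 0).
λ=2: eigenvector (0, 2, 1).
P = [[1, 2, 0], [1, 3, 2], [0, 0, 1]], D = diag(-1, 3, 2), P⁻¹ = [[3, -2, 4], [-1, 1, -2], [0, 0, 1]].
T⁴ = P·diag(1, 81, 16)·P⁻¹ = [[-159, 160, -320], [-240, 241, -450], [0, 0, 16]].
The requested entry is -320.

-320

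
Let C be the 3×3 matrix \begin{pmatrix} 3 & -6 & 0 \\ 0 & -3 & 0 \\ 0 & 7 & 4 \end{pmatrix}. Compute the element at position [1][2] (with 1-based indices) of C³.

Characteristic polynomial: r^3 - 4r^2 - 9r + 36 = (r - 4)(r - 3)(r + 3), so the eigenvalues are -3, 3, 4.
r=-3: eigenvector (1, 1, -1).
r=3: eigenvector (1, 0, 0).
r=4: eigenvector (0, 0, 1).
P = [[1, 1, 0], [1, 0, 0], [-1, 0, 1]], D = diag(-3, 3, 4), P⁻¹ = [[0, 1, 0], [1, -1, 0], [0, 1, 1]].
C³ = P·diag(-27, 27, 64)·P⁻¹ = [[27, -54, 0], [0, -27, 0], [0, 91, 64]].
The requested entry is -54.

-54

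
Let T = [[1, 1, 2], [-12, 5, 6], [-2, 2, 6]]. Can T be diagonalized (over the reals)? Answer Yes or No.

Characteristic polynomial: p(λ) = λ^3 - 12λ^2 + 45λ - 50 = (λ - 5)^2(λ - 2).
λ = 5 has algebraic multiplicity 2; rank(T − 5I) = 2, so geometric multiplicity = 1.
Geometric multiplicity < algebraic multiplicity, so T is not diagonalizable.

No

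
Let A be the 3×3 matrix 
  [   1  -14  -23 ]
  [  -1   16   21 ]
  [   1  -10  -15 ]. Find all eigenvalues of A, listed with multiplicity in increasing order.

Characteristic polynomial: p(λ) = λ^3 - 2λ^2 - 20λ - 24 = (λ - 6)(λ + 2)^2.
Roots (with multiplicity): -2, -2, 6.

-2, -2, 6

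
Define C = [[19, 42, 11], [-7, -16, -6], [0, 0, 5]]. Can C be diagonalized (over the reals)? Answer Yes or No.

Characteristic polynomial: p(r) = r^3 - 8r^2 + 5r + 50 = (r - 5)^2(r + 2).
r = 5 has algebraic multiplicity 2; rank(C − 5I) = 2, so geometric multiplicity = 1.
Geometric multiplicity < algebraic multiplicity, so C is not diagonalizable.

No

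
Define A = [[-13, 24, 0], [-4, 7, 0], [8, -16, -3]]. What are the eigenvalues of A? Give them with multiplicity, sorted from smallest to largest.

Characteristic polynomial: p(λ) = λ^3 + 9λ^2 + 23λ + 15 = (λ + 1)(λ + 3)(λ + 5).
Roots (with multiplicity): -5, -3, -1.

-5, -3, -1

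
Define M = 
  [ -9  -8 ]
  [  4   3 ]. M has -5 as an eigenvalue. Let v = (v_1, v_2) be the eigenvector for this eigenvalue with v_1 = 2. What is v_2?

-1

M + 5I = [[-4, -8], [4, 8]].
Solving (M + 5I)v = 0 gives the eigenspace spanned by (2, -1).
With v_1 = 2, v = (2, -1), so v_2 = -1.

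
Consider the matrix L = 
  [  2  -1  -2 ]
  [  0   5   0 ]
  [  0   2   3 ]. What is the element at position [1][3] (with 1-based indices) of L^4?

Characteristic polynomial: μ^3 - 10μ^2 + 31μ - 30 = (μ - 5)(μ - 3)(μ - 2), so the eigenvalues are 2, 3, 5.
μ=3: eigenvector (-2, 0, 1).
μ=5: eigenvector (-1, 1, 1).
μ=2: eigenvector (1, 0, 0).
P = [[-2, -1, 1], [0, 1, 0], [1, 1, 0]], D = diag(3, 5, 2), P⁻¹ = [[0, -1, 1], [0, 1, 0], [1, -1, 2]].
L⁴ = P·diag(81, 625, 16)·P⁻¹ = [[16, -479, -130], [0, 625, 0], [0, 544, 81]].
The requested entry is -130.

-130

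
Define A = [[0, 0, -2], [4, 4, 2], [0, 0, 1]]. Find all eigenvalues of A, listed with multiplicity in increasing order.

0, 1, 4

Characteristic polynomial: p(t) = t^3 - 5t^2 + 4t = t(t - 4)(t - 1).
Roots (with multiplicity): 0, 1, 4.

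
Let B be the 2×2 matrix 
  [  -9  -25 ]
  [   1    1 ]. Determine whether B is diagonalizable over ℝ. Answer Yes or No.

No

Characteristic polynomial: p(λ) = λ^2 + 8λ + 16 = (λ + 4)^2.
λ = -4 has algebraic multiplicity 2; rank(B + 4I) = 1, so geometric multiplicity = 1.
Geometric multiplicity < algebraic multiplicity, so B is not diagonalizable.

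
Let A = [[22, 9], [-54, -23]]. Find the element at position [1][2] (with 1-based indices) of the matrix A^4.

-369

Characteristic polynomial: r^2 + r - 20 = (r - 4)(r + 5), so the eigenvalues are -5, 4.
r=4: eigenvector (1, -2).
r=-5: eigenvector (-1, 3).
P = [[1, -1], [-2, 3]], D = diag(4, -5), P⁻¹ = [[3, 1], [2, 1]].
A⁴ = P·diag(256, 625)·P⁻¹ = [[-482, -369], [2214, 1363]].
The requested entry is -369.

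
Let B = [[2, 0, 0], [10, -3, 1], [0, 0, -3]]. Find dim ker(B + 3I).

1

B + 3I = [[5, 0, 0], [10, 0, 1], [0, 0, 0]].
This matrix has rank 2, so its null space has dimension 3 − 2 = 1.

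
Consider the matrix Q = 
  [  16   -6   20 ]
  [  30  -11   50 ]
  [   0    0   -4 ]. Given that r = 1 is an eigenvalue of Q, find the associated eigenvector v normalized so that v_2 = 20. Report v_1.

8

Q − 1I = [[15, -6, 20], [30, -12, 50], [0, 0, -5]].
Solving (Q − 1I)v = 0 gives the eigenspace spanned by (8, 20, 0).
With v_2 = 20, v = (8, 20, 0), so v_1 = 8.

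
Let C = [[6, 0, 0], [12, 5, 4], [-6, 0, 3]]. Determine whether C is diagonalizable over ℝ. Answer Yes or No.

Yes

Characteristic polynomial: p(s) = s^3 - 14s^2 + 63s - 90 = (s - 6)(s - 5)(s - 3).
All 3 eigenvalues are distinct, so C is diagonalizable.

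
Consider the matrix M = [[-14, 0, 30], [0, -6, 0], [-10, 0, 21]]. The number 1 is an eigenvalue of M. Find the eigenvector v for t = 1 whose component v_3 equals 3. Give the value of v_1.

6

M − 1I = [[-15, 0, 30], [0, -7, 0], [-10, 0, 20]].
Solving (M − 1I)v = 0 gives the eigenspace spanned by (6, 0, 3).
With v_3 = 3, v = (6, 0, 3), so v_1 = 6.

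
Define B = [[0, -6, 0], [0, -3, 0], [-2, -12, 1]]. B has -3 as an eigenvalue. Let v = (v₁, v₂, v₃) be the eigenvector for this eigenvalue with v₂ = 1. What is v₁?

B + 3I = [[3, -6, 0], [0, 0, 0], [-2, -12, 4]].
Solving (B + 3I)v = 0 gives the eigenspace spanned by (2, 1, 4).
With v₂ = 1, v = (2, 1, 4), so v₁ = 2.

2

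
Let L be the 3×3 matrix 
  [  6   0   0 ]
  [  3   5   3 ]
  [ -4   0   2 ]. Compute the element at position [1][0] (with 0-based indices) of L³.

Characteristic polynomial: s^3 - 13s^2 + 52s - 60 = (s - 6)(s - 5)(s - 2), so the eigenvalues are 2, 5, 6.
s=2: eigenvector (0, -1, 1).
s=5: eigenvector (0, 1, 0).
s=6: eigenvector (1, 0, -1).
P = [[0, 0, 1], [-1, 1, 0], [1, 0, -1]], D = diag(2, 5, 6), P⁻¹ = [[1, 0, 1], [1, 1, 1], [1, 0, 0]].
L³ = P·diag(8, 125, 216)·P⁻¹ = [[216, 0, 0], [117, 125, 117], [-208, 0, 8]].
The requested entry is 117.

117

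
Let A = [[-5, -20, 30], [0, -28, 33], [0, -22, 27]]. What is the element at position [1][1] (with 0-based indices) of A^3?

Characteristic polynomial: λ^3 + 6λ^2 - 25λ - 150 = (λ - 5)(λ + 5)(λ + 6), so the eigenvalues are -6, -5, 5.
λ=-5: eigenvector (1, 0, 0).
λ=-6: eigenvector (0, 3, 2).
λ=5: eigenvector (1, 1, 1).
P = [[1, 0, 1], [0, 3, 1], [0, 2, 1]], D = diag(-5, -6, 5), P⁻¹ = [[1, 2, -3], [0, 1, -1], [0, -2, 3]].
A³ = P·diag(-125, -216, 125)·P⁻¹ = [[-125, -500, 750], [0, -898, 1023], [0, -682, 807]].
The requested entry is -898.

-898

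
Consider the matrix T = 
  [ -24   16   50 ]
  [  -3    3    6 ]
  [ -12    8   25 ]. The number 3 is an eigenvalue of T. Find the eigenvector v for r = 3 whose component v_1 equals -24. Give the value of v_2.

T − 3I = [[-27, 16, 50], [-3, 0, 6], [-12, 8, 22]].
Solving (T − 3I)v = 0 gives the eigenspace spanned by (-24, -3, -12).
With v_1 = -24, v = (-24, -3, -12), so v_2 = -3.

-3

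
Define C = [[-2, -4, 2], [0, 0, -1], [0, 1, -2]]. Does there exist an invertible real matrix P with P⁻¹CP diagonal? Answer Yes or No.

Characteristic polynomial: p(s) = s^3 + 4s^2 + 5s + 2 = (s + 1)^2(s + 2).
s = -1 has algebraic multiplicity 2; rank(C + 1I) = 2, so geometric multiplicity = 1.
Geometric multiplicity < algebraic multiplicity, so C is not diagonalizable.

No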